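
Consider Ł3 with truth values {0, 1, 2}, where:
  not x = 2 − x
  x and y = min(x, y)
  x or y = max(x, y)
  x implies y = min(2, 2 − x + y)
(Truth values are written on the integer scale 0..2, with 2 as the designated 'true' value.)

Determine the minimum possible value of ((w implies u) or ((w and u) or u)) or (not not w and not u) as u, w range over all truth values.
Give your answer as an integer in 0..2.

1

Take u = 0, w = 1:
w implies u = 1 implies 0 = 1
w and u = 1 and 0 = 0
(w and u) or u = 0 or 0 = 0
(w implies u) or ((w and u) or u) = 1 or 0 = 1
not w = not 1 = 1
not not w = not 1 = 1
not u = not 0 = 2
not not w and not u = 1 and 2 = 1
((w implies u) or ((w and u) or u)) or (not not w and not u) = 1 or 1 = 1
No assignment yields a value below 1, so this is the minimum.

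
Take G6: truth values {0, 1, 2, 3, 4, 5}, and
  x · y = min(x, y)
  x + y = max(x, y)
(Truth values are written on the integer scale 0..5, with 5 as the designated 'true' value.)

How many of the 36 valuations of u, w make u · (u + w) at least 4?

value 5: 6 assignments (counts)
value 4: 6 assignments (counts)
value 3: 6 assignments
value 2: 6 assignments
value 1: 6 assignments
value 0: 6 assignments
So 12 of the 36 assignments meet the threshold.

12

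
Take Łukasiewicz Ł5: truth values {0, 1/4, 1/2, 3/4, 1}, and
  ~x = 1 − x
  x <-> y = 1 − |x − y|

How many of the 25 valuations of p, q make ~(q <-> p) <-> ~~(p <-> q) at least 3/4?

6

value 1: 6 assignments (counts)
value 1/2: 12 assignments
value 0: 7 assignments
So 6 of the 25 assignments meet the threshold.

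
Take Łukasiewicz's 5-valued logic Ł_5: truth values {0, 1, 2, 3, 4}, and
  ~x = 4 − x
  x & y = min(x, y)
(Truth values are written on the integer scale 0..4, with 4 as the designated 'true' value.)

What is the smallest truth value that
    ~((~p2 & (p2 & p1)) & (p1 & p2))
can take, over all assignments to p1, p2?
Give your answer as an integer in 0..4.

Take p1 = 2, p2 = 2:
~p2 = ~2 = 2
p2 & p1 = 2 & 2 = 2
~p2 & (p2 & p1) = 2 & 2 = 2
p1 & p2 = 2 & 2 = 2
(~p2 & (p2 & p1)) & (p1 & p2) = 2 & 2 = 2
~((~p2 & (p2 & p1)) & (p1 & p2)) = ~2 = 2
No assignment yields a value below 2, so this is the minimum.

2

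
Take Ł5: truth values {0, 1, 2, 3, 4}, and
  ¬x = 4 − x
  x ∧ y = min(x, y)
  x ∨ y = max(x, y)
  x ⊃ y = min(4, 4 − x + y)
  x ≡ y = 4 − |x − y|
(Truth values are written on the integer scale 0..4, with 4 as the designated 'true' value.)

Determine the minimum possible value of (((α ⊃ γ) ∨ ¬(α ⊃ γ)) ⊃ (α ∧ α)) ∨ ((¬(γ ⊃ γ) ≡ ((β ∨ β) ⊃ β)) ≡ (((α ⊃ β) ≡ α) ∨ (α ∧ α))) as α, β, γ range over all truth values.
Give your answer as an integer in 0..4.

Take α = 1, β = 0, γ = 0:
α ⊃ γ = 1 ⊃ 0 = 3
α ⊃ γ = 1 ⊃ 0 = 3
¬(α ⊃ γ) = ¬3 = 1
(α ⊃ γ) ∨ ¬(α ⊃ γ) = 3 ∨ 1 = 3
α ∧ α = 1 ∧ 1 = 1
((α ⊃ γ) ∨ ¬(α ⊃ γ)) ⊃ (α ∧ α) = 3 ⊃ 1 = 2
γ ⊃ γ = 0 ⊃ 0 = 4
¬(γ ⊃ γ) = ¬4 = 0
β ∨ β = 0 ∨ 0 = 0
(β ∨ β) ⊃ β = 0 ⊃ 0 = 4
¬(γ ⊃ γ) ≡ ((β ∨ β) ⊃ β) = 0 ≡ 4 = 0
α ⊃ β = 1 ⊃ 0 = 3
(α ⊃ β) ≡ α = 3 ≡ 1 = 2
α ∧ α = 1 ∧ 1 = 1
((α ⊃ β) ≡ α) ∨ (α ∧ α) = 2 ∨ 1 = 2
(¬(γ ⊃ γ) ≡ ((β ∨ β) ⊃ β)) ≡ (((α ⊃ β) ≡ α) ∨ (α ∧ α)) = 0 ≡ 2 = 2
(((α ⊃ γ) ∨ ¬(α ⊃ γ)) ⊃ (α ∧ α)) ∨ ((¬(γ ⊃ γ) ≡ ((β ∨ β) ⊃ β)) ≡ (((α ⊃ β) ≡ α) ∨ (α ∧ α))) = 2 ∨ 2 = 2
No assignment yields a value below 2, so this is the minimum.

2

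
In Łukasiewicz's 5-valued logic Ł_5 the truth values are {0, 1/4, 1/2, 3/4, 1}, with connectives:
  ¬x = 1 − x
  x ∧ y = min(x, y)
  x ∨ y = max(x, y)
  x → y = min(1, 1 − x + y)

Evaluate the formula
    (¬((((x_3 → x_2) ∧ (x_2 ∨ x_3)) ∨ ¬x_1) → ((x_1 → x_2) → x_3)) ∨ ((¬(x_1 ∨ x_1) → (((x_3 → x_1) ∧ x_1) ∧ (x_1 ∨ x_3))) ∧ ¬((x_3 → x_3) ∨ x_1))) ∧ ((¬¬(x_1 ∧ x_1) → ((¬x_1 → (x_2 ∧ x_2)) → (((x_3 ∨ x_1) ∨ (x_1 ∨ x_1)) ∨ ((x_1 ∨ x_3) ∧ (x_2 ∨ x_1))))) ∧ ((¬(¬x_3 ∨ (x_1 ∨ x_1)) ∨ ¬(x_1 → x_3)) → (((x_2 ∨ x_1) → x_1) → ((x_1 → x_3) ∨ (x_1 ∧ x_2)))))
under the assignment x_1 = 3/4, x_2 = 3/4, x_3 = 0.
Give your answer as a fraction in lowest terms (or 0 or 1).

3/4

x_3 → x_2 = 0 → 3/4 = 1
x_2 ∨ x_3 = 3/4 ∨ 0 = 3/4
(x_3 → x_2) ∧ (x_2 ∨ x_3) = 1 ∧ 3/4 = 3/4
¬x_1 = ¬3/4 = 1/4
((x_3 → x_2) ∧ (x_2 ∨ x_3)) ∨ ¬x_1 = 3/4 ∨ 1/4 = 3/4
x_1 → x_2 = 3/4 → 3/4 = 1
(x_1 → x_2) → x_3 = 1 → 0 = 0
(((x_3 → x_2) ∧ (x_2 ∨ x_3)) ∨ ¬x_1) → ((x_1 → x_2) → x_3) = 3/4 → 0 = 1/4
¬((((x_3 → x_2) ∧ (x_2 ∨ x_3)) ∨ ¬x_1) → ((x_1 → x_2) → x_3)) = ¬1/4 = 3/4
x_1 ∨ x_1 = 3/4 ∨ 3/4 = 3/4
¬(x_1 ∨ x_1) = ¬3/4 = 1/4
x_3 → x_1 = 0 → 3/4 = 1
(x_3 → x_1) ∧ x_1 = 1 ∧ 3/4 = 3/4
x_1 ∨ x_3 = 3/4 ∨ 0 = 3/4
((x_3 → x_1) ∧ x_1) ∧ (x_1 ∨ x_3) = 3/4 ∧ 3/4 = 3/4
¬(x_1 ∨ x_1) → (((x_3 → x_1) ∧ x_1) ∧ (x_1 ∨ x_3)) = 1/4 → 3/4 = 1
x_3 → x_3 = 0 → 0 = 1
(x_3 → x_3) ∨ x_1 = 1 ∨ 3/4 = 1
¬((x_3 → x_3) ∨ x_1) = ¬1 = 0
(¬(x_1 ∨ x_1) → (((x_3 → x_1) ∧ x_1) ∧ (x_1 ∨ x_3))) ∧ ¬((x_3 → x_3) ∨ x_1) = 1 ∧ 0 = 0
¬((((x_3 → x_2) ∧ (x_2 ∨ x_3)) ∨ ¬x_1) → ((x_1 → x_2) → x_3)) ∨ ((¬(x_1 ∨ x_1) → (((x_3 → x_1) ∧ x_1) ∧ (x_1 ∨ x_3))) ∧ ¬((x_3 → x_3) ∨ x_1)) = 3/4 ∨ 0 = 3/4
x_1 ∧ x_1 = 3/4 ∧ 3/4 = 3/4
¬(x_1 ∧ x_1) = ¬3/4 = 1/4
¬¬(x_1 ∧ x_1) = ¬1/4 = 3/4
¬x_1 = ¬3/4 = 1/4
x_2 ∧ x_2 = 3/4 ∧ 3/4 = 3/4
¬x_1 → (x_2 ∧ x_2) = 1/4 → 3/4 = 1
x_3 ∨ x_1 = 0 ∨ 3/4 = 3/4
x_1 ∨ x_1 = 3/4 ∨ 3/4 = 3/4
(x_3 ∨ x_1) ∨ (x_1 ∨ x_1) = 3/4 ∨ 3/4 = 3/4
x_1 ∨ x_3 = 3/4 ∨ 0 = 3/4
x_2 ∨ x_1 = 3/4 ∨ 3/4 = 3/4
(x_1 ∨ x_3) ∧ (x_2 ∨ x_1) = 3/4 ∧ 3/4 = 3/4
((x_3 ∨ x_1) ∨ (x_1 ∨ x_1)) ∨ ((x_1 ∨ x_3) ∧ (x_2 ∨ x_1)) = 3/4 ∨ 3/4 = 3/4
(¬x_1 → (x_2 ∧ x_2)) → (((x_3 ∨ x_1) ∨ (x_1 ∨ x_1)) ∨ ((x_1 ∨ x_3) ∧ (x_2 ∨ x_1))) = 1 → 3/4 = 3/4
¬¬(x_1 ∧ x_1) → ((¬x_1 → (x_2 ∧ x_2)) → (((x_3 ∨ x_1) ∨ (x_1 ∨ x_1)) ∨ ((x_1 ∨ x_3) ∧ (x_2 ∨ x_1)))) = 3/4 → 3/4 = 1
¬x_3 = ¬0 = 1
x_1 ∨ x_1 = 3/4 ∨ 3/4 = 3/4
¬x_3 ∨ (x_1 ∨ x_1) = 1 ∨ 3/4 = 1
¬(¬x_3 ∨ (x_1 ∨ x_1)) = ¬1 = 0
x_1 → x_3 = 3/4 → 0 = 1/4
¬(x_1 → x_3) = ¬1/4 = 3/4
¬(¬x_3 ∨ (x_1 ∨ x_1)) ∨ ¬(x_1 → x_3) = 0 ∨ 3/4 = 3/4
x_2 ∨ x_1 = 3/4 ∨ 3/4 = 3/4
(x_2 ∨ x_1) → x_1 = 3/4 → 3/4 = 1
x_1 → x_3 = 3/4 → 0 = 1/4
x_1 ∧ x_2 = 3/4 ∧ 3/4 = 3/4
(x_1 → x_3) ∨ (x_1 ∧ x_2) = 1/4 ∨ 3/4 = 3/4
((x_2 ∨ x_1) → x_1) → ((x_1 → x_3) ∨ (x_1 ∧ x_2)) = 1 → 3/4 = 3/4
(¬(¬x_3 ∨ (x_1 ∨ x_1)) ∨ ¬(x_1 → x_3)) → (((x_2 ∨ x_1) → x_1) → ((x_1 → x_3) ∨ (x_1 ∧ x_2))) = 3/4 → 3/4 = 1
(¬¬(x_1 ∧ x_1) → ((¬x_1 → (x_2 ∧ x_2)) → (((x_3 ∨ x_1) ∨ (x_1 ∨ x_1)) ∨ ((x_1 ∨ x_3) ∧ (x_2 ∨ x_1))))) ∧ ((¬(¬x_3 ∨ (x_1 ∨ x_1)) ∨ ¬(x_1 → x_3)) → (((x_2 ∨ x_1) → x_1) → ((x_1 → x_3) ∨ (x_1 ∧ x_2)))) = 1 ∧ 1 = 1
(¬((((x_3 → x_2) ∧ (x_2 ∨ x_3)) ∨ ¬x_1) → ((x_1 → x_2) → x_3)) ∨ ((¬(x_1 ∨ x_1) → (((x_3 → x_1) ∧ x_1) ∧ (x_1 ∨ x_3))) ∧ ¬((x_3 → x_3) ∨ x_1))) ∧ ((¬¬(x_1 ∧ x_1) → ((¬x_1 → (x_2 ∧ x_2)) → (((x_3 ∨ x_1) ∨ (x_1 ∨ x_1)) ∨ ((x_1 ∨ x_3) ∧ (x_2 ∨ x_1))))) ∧ ((¬(¬x_3 ∨ (x_1 ∨ x_1)) ∨ ¬(x_1 → x_3)) → (((x_2 ∨ x_1) → x_1) → ((x_1 → x_3) ∨ (x_1 ∧ x_2))))) = 3/4 ∧ 1 = 3/4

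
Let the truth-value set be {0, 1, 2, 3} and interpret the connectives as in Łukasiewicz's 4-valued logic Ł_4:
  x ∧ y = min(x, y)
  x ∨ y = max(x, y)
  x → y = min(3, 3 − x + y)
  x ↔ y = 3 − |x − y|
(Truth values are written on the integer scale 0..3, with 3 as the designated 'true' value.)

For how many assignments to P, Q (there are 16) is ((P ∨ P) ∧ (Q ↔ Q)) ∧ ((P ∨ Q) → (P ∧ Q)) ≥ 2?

P = 0, Q = 0 ↦ 0  <
P = 0, Q = 1 ↦ 0  <
P = 0, Q = 2 ↦ 0  <
P = 0, Q = 3 ↦ 0  <
P = 1, Q = 0 ↦ 1  <
P = 1, Q = 1 ↦ 1  <
P = 1, Q = 2 ↦ 1  <
P = 1, Q = 3 ↦ 1  <
P = 2, Q = 0 ↦ 1  <
P = 2, Q = 1 ↦ 2  ≥
P = 2, Q = 2 ↦ 2  ≥
P = 2, Q = 3 ↦ 2  ≥
P = 3, Q = 0 ↦ 0  <
P = 3, Q = 1 ↦ 1  <
P = 3, Q = 2 ↦ 2  ≥
P = 3, Q = 3 ↦ 3  ≥
So 5 of the 16 assignments meet the threshold.

5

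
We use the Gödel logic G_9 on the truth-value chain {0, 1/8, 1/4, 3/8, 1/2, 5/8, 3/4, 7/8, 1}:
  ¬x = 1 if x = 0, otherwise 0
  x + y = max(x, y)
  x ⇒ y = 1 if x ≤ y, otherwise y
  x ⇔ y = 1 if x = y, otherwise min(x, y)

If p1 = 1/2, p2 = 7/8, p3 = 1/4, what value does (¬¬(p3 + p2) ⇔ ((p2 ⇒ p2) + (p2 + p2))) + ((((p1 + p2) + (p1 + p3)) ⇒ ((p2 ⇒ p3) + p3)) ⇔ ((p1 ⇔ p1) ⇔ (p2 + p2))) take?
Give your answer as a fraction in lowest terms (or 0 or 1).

1

p3 + p2 = 1/4 + 7/8 = 7/8
¬(p3 + p2) = ¬7/8 = 0
¬¬(p3 + p2) = ¬0 = 1
p2 ⇒ p2 = 7/8 ⇒ 7/8 = 1
p2 + p2 = 7/8 + 7/8 = 7/8
(p2 ⇒ p2) + (p2 + p2) = 1 + 7/8 = 1
¬¬(p3 + p2) ⇔ ((p2 ⇒ p2) + (p2 + p2)) = 1 ⇔ 1 = 1
p1 + p2 = 1/2 + 7/8 = 7/8
p1 + p3 = 1/2 + 1/4 = 1/2
(p1 + p2) + (p1 + p3) = 7/8 + 1/2 = 7/8
p2 ⇒ p3 = 7/8 ⇒ 1/4 = 1/4
(p2 ⇒ p3) + p3 = 1/4 + 1/4 = 1/4
((p1 + p2) + (p1 + p3)) ⇒ ((p2 ⇒ p3) + p3) = 7/8 ⇒ 1/4 = 1/4
p1 ⇔ p1 = 1/2 ⇔ 1/2 = 1
p2 + p2 = 7/8 + 7/8 = 7/8
(p1 ⇔ p1) ⇔ (p2 + p2) = 1 ⇔ 7/8 = 7/8
(((p1 + p2) + (p1 + p3)) ⇒ ((p2 ⇒ p3) + p3)) ⇔ ((p1 ⇔ p1) ⇔ (p2 + p2)) = 1/4 ⇔ 7/8 = 1/4
(¬¬(p3 + p2) ⇔ ((p2 ⇒ p2) + (p2 + p2))) + ((((p1 + p2) + (p1 + p3)) ⇒ ((p2 ⇒ p3) + p3)) ⇔ ((p1 ⇔ p1) ⇔ (p2 + p2))) = 1 + 1/4 = 1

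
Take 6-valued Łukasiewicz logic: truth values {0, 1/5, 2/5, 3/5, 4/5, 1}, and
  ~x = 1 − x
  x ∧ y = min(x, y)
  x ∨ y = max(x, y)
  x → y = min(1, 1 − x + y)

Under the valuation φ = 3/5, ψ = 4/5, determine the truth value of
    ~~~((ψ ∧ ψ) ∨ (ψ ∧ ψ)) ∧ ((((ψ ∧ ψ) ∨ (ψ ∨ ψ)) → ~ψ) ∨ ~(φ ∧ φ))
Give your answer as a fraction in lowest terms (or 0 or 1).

ψ ∧ ψ = 4/5 ∧ 4/5 = 4/5
ψ ∧ ψ = 4/5 ∧ 4/5 = 4/5
(ψ ∧ ψ) ∨ (ψ ∧ ψ) = 4/5 ∨ 4/5 = 4/5
~((ψ ∧ ψ) ∨ (ψ ∧ ψ)) = ~4/5 = 1/5
~~((ψ ∧ ψ) ∨ (ψ ∧ ψ)) = ~1/5 = 4/5
~~~((ψ ∧ ψ) ∨ (ψ ∧ ψ)) = ~4/5 = 1/5
ψ ∧ ψ = 4/5 ∧ 4/5 = 4/5
ψ ∨ ψ = 4/5 ∨ 4/5 = 4/5
(ψ ∧ ψ) ∨ (ψ ∨ ψ) = 4/5 ∨ 4/5 = 4/5
~ψ = ~4/5 = 1/5
((ψ ∧ ψ) ∨ (ψ ∨ ψ)) → ~ψ = 4/5 → 1/5 = 2/5
φ ∧ φ = 3/5 ∧ 3/5 = 3/5
~(φ ∧ φ) = ~3/5 = 2/5
(((ψ ∧ ψ) ∨ (ψ ∨ ψ)) → ~ψ) ∨ ~(φ ∧ φ) = 2/5 ∨ 2/5 = 2/5
~~~((ψ ∧ ψ) ∨ (ψ ∧ ψ)) ∧ ((((ψ ∧ ψ) ∨ (ψ ∨ ψ)) → ~ψ) ∨ ~(φ ∧ φ)) = 1/5 ∧ 2/5 = 1/5

1/5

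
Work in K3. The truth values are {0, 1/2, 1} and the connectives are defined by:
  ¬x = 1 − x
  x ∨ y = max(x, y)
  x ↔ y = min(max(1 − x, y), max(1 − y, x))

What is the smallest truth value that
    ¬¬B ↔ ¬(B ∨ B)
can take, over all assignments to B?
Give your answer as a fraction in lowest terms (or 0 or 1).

Take B = 0:
¬B = ¬0 = 1
¬¬B = ¬1 = 0
B ∨ B = 0 ∨ 0 = 0
¬(B ∨ B) = ¬0 = 1
¬¬B ↔ ¬(B ∨ B) = 0 ↔ 1 = 0
No assignment yields a value below 0, so this is the minimum.

0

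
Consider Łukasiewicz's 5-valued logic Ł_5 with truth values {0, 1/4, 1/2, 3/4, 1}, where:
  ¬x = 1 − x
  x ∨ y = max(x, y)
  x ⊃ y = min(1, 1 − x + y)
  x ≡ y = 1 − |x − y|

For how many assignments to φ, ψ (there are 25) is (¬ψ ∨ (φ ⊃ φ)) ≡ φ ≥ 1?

5

value 1: 5 assignments (counts)
value 3/4: 5 assignments
value 1/2: 5 assignments
value 1/4: 5 assignments
value 0: 5 assignments
So 5 of the 25 assignments meet the threshold.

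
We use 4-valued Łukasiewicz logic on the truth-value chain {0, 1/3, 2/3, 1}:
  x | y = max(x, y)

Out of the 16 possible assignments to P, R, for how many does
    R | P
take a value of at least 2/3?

P = 0, R = 0 ↦ 0  <
P = 0, R = 1/3 ↦ 1/3  <
P = 0, R = 2/3 ↦ 2/3  ≥
P = 0, R = 1 ↦ 1  ≥
P = 1/3, R = 0 ↦ 1/3  <
P = 1/3, R = 1/3 ↦ 1/3  <
P = 1/3, R = 2/3 ↦ 2/3  ≥
P = 1/3, R = 1 ↦ 1  ≥
P = 2/3, R = 0 ↦ 2/3  ≥
P = 2/3, R = 1/3 ↦ 2/3  ≥
P = 2/3, R = 2/3 ↦ 2/3  ≥
P = 2/3, R = 1 ↦ 1  ≥
P = 1, R = 0 ↦ 1  ≥
P = 1, R = 1/3 ↦ 1  ≥
P = 1, R = 2/3 ↦ 1  ≥
P = 1, R = 1 ↦ 1  ≥
So 12 of the 16 assignments meet the threshold.

12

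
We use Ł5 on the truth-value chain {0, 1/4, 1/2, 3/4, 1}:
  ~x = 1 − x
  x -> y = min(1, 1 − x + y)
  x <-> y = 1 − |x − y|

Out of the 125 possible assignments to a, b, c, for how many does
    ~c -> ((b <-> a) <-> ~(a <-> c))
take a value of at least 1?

89

value 1: 89 assignments (counts)
value 3/4: 18 assignments
value 1/2: 12 assignments
value 1/4: 4 assignments
value 0: 2 assignments
So 89 of the 125 assignments meet the threshold.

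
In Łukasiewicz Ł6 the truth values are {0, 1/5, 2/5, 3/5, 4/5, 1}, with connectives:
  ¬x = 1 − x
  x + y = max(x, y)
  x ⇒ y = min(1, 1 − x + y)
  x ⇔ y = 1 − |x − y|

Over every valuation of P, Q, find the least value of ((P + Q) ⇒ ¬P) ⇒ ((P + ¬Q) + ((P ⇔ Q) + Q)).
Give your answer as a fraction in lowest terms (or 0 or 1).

3/5

Take P = 0, Q = 2/5:
P + Q = 0 + 2/5 = 2/5
¬P = ¬0 = 1
(P + Q) ⇒ ¬P = 2/5 ⇒ 1 = 1
¬Q = ¬2/5 = 3/5
P + ¬Q = 0 + 3/5 = 3/5
P ⇔ Q = 0 ⇔ 2/5 = 3/5
(P ⇔ Q) + Q = 3/5 + 2/5 = 3/5
(P + ¬Q) + ((P ⇔ Q) + Q) = 3/5 + 3/5 = 3/5
((P + Q) ⇒ ¬P) ⇒ ((P + ¬Q) + ((P ⇔ Q) + Q)) = 1 ⇒ 3/5 = 3/5
No assignment yields a value below 3/5, so this is the minimum.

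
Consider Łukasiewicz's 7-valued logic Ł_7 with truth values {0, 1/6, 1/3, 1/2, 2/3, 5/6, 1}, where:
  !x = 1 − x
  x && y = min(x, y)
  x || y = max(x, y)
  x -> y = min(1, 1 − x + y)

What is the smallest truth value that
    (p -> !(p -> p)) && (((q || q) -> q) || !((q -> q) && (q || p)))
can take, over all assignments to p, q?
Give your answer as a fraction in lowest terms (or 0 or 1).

0

Take p = 1, q = 0:
p -> p = 1 -> 1 = 1
!(p -> p) = !1 = 0
p -> !(p -> p) = 1 -> 0 = 0
q || q = 0 || 0 = 0
(q || q) -> q = 0 -> 0 = 1
q -> q = 0 -> 0 = 1
q || p = 0 || 1 = 1
(q -> q) && (q || p) = 1 && 1 = 1
!((q -> q) && (q || p)) = !1 = 0
((q || q) -> q) || !((q -> q) && (q || p)) = 1 || 0 = 1
(p -> !(p -> p)) && (((q || q) -> q) || !((q -> q) && (q || p))) = 0 && 1 = 0
No assignment yields a value below 0, so this is the minimum.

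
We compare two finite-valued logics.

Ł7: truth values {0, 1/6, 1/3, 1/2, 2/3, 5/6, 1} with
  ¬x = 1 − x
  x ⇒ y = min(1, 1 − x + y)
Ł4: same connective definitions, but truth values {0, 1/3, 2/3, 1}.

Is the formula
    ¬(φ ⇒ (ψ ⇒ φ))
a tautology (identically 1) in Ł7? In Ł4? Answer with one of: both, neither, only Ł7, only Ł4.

In Ł7: at φ = 0, ψ = 0 the value is 0 — not a tautology.
In Ł4: at φ = 0, ψ = 0 the value is 0 — not a tautology.

neither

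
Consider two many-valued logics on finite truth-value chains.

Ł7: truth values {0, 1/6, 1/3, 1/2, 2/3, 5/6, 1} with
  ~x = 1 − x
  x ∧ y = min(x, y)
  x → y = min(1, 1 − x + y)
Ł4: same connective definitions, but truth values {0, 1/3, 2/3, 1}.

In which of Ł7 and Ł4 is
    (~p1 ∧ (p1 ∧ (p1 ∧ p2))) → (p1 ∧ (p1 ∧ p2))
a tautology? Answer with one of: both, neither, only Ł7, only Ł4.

both

In Ł7: every assignment gives 1 — tautology.
In Ł4: every assignment gives 1 — tautology.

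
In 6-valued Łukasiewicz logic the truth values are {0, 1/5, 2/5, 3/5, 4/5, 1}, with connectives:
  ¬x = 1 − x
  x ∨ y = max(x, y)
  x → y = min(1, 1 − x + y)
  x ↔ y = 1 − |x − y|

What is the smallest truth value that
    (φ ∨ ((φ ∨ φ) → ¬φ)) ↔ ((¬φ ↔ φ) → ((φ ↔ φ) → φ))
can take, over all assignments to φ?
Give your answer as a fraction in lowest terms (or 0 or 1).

3/5

Take φ = 2/5:
φ ∨ φ = 2/5 ∨ 2/5 = 2/5
¬φ = ¬2/5 = 3/5
(φ ∨ φ) → ¬φ = 2/5 → 3/5 = 1
φ ∨ ((φ ∨ φ) → ¬φ) = 2/5 ∨ 1 = 1
¬φ = ¬2/5 = 3/5
¬φ ↔ φ = 3/5 ↔ 2/5 = 4/5
φ ↔ φ = 2/5 ↔ 2/5 = 1
(φ ↔ φ) → φ = 1 → 2/5 = 2/5
(¬φ ↔ φ) → ((φ ↔ φ) → φ) = 4/5 → 2/5 = 3/5
(φ ∨ ((φ ∨ φ) → ¬φ)) ↔ ((¬φ ↔ φ) → ((φ ↔ φ) → φ)) = 1 ↔ 3/5 = 3/5
No assignment yields a value below 3/5, so this is the minimum.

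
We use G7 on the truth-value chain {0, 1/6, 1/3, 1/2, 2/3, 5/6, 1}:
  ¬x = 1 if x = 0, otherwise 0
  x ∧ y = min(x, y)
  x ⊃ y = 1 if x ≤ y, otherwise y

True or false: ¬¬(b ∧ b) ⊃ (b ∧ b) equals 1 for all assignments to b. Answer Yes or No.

No

Counterexample: take b = 1/6.
b ∧ b = 1/6 ∧ 1/6 = 1/6
¬(b ∧ b) = ¬1/6 = 0
¬¬(b ∧ b) = ¬0 = 1
¬¬(b ∧ b) ⊃ (b ∧ b) = 1 ⊃ 1/6 = 1/6
This gives 1/6 ≠ 1.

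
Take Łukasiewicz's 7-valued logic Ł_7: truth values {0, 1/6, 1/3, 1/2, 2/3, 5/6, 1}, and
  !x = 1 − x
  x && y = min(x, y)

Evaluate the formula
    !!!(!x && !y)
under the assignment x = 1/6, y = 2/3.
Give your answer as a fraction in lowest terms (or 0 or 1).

2/3

!x = !1/6 = 5/6
!y = !2/3 = 1/3
!x && !y = 5/6 && 1/3 = 1/3
!(!x && !y) = !1/3 = 2/3
!!(!x && !y) = !2/3 = 1/3
!!!(!x && !y) = !1/3 = 2/3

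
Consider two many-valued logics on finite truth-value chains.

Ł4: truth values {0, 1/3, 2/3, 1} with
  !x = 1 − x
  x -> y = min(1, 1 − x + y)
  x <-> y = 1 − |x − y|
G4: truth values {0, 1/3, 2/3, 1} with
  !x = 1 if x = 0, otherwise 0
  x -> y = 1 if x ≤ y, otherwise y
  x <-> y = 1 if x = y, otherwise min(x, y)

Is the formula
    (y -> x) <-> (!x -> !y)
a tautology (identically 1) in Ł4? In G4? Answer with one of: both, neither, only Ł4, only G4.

In Ł4: every assignment gives 1 — tautology.
In G4: at x = 1/3, y = 2/3 the value is 1/3 — not a tautology.

only Ł4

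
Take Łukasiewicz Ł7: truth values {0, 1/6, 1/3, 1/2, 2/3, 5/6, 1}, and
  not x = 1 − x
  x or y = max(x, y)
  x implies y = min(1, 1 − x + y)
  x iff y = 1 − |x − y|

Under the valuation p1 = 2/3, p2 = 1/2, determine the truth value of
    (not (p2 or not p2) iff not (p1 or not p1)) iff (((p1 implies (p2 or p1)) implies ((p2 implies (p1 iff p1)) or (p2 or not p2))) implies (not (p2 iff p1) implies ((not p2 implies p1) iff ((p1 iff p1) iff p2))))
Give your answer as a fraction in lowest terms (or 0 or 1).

5/6

not p2 = not 1/2 = 1/2
p2 or not p2 = 1/2 or 1/2 = 1/2
not (p2 or not p2) = not 1/2 = 1/2
not p1 = not 2/3 = 1/3
p1 or not p1 = 2/3 or 1/3 = 2/3
not (p1 or not p1) = not 2/3 = 1/3
not (p2 or not p2) iff not (p1 or not p1) = 1/2 iff 1/3 = 5/6
p2 or p1 = 1/2 or 2/3 = 2/3
p1 implies (p2 or p1) = 2/3 implies 2/3 = 1
p1 iff p1 = 2/3 iff 2/3 = 1
p2 implies (p1 iff p1) = 1/2 implies 1 = 1
not p2 = not 1/2 = 1/2
p2 or not p2 = 1/2 or 1/2 = 1/2
(p2 implies (p1 iff p1)) or (p2 or not p2) = 1 or 1/2 = 1
(p1 implies (p2 or p1)) implies ((p2 implies (p1 iff p1)) or (p2 or not p2)) = 1 implies 1 = 1
p2 iff p1 = 1/2 iff 2/3 = 5/6
not (p2 iff p1) = not 5/6 = 1/6
not p2 = not 1/2 = 1/2
not p2 implies p1 = 1/2 implies 2/3 = 1
p1 iff p1 = 2/3 iff 2/3 = 1
(p1 iff p1) iff p2 = 1 iff 1/2 = 1/2
(not p2 implies p1) iff ((p1 iff p1) iff p2) = 1 iff 1/2 = 1/2
not (p2 iff p1) implies ((not p2 implies p1) iff ((p1 iff p1) iff p2)) = 1/6 implies 1/2 = 1
((p1 implies (p2 or p1)) implies ((p2 implies (p1 iff p1)) or (p2 or not p2))) implies (not (p2 iff p1) implies ((not p2 implies p1) iff ((p1 iff p1) iff p2))) = 1 implies 1 = 1
(not (p2 or not p2) iff not (p1 or not p1)) iff (((p1 implies (p2 or p1)) implies ((p2 implies (p1 iff p1)) or (p2 or not p2))) implies (not (p2 iff p1) implies ((not p2 implies p1) iff ((p1 iff p1) iff p2)))) = 5/6 iff 1 = 5/6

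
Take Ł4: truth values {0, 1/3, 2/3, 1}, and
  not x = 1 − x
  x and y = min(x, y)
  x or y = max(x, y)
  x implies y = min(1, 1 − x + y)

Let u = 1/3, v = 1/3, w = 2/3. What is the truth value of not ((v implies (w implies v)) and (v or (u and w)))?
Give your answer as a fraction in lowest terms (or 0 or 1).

w implies v = 2/3 implies 1/3 = 2/3
v implies (w implies v) = 1/3 implies 2/3 = 1
u and w = 1/3 and 2/3 = 1/3
v or (u and w) = 1/3 or 1/3 = 1/3
(v implies (w implies v)) and (v or (u and w)) = 1 and 1/3 = 1/3
not ((v implies (w implies v)) and (v or (u and w))) = not 1/3 = 2/3

2/3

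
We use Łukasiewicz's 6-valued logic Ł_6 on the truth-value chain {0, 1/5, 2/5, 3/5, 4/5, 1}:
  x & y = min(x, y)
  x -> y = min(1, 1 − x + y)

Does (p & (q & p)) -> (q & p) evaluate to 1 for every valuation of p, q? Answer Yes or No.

Yes

At p = 1/5, q = 0, for instance:
q & p = 0 & 1/5 = 0
p & (q & p) = 1/5 & 0 = 0
(p & (q & p)) -> (q & p) = 0 -> 0 = 1
and checking the remaining 35 assignments likewise gives ≥ 1 in every case.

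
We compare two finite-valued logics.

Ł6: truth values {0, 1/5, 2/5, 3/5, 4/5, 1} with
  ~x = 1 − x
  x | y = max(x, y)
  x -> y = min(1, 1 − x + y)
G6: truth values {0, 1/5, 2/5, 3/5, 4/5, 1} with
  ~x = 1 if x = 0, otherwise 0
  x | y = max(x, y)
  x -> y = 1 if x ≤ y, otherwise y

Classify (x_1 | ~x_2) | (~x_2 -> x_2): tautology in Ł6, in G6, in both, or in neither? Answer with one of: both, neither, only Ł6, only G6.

only G6

In Ł6: at x_1 = 0, x_2 = 1/5 the value is 4/5 — not a tautology.
In G6: every assignment gives 1 — tautology.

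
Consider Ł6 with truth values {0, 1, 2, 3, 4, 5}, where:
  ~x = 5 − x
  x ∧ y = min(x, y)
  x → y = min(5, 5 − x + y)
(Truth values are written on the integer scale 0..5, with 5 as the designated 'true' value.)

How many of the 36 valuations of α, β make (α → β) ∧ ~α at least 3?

value 5: 6 assignments (counts)
value 4: 6 assignments (counts)
value 3: 6 assignments (counts)
value 2: 6 assignments
value 1: 6 assignments
value 0: 6 assignments
So 18 of the 36 assignments meet the threshold.

18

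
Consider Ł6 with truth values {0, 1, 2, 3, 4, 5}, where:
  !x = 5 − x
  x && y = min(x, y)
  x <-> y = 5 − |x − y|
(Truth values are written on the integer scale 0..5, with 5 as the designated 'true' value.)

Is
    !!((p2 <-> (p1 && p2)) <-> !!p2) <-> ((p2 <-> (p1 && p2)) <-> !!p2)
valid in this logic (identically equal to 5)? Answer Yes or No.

Yes

At p1 = 4, p2 = 1, for instance:
p1 && p2 = 4 && 1 = 1
p2 <-> (p1 && p2) = 1 <-> 1 = 5
!p2 = !1 = 4
!!p2 = !4 = 1
(p2 <-> (p1 && p2)) <-> !!p2 = 5 <-> 1 = 1
!((p2 <-> (p1 && p2)) <-> !!p2) = !1 = 4
!!((p2 <-> (p1 && p2)) <-> !!p2) = !4 = 1
!!((p2 <-> (p1 && p2)) <-> !!p2) <-> ((p2 <-> (p1 && p2)) <-> !!p2) = 1 <-> 1 = 5
and checking the remaining 35 assignments likewise gives ≥ 5 in every case.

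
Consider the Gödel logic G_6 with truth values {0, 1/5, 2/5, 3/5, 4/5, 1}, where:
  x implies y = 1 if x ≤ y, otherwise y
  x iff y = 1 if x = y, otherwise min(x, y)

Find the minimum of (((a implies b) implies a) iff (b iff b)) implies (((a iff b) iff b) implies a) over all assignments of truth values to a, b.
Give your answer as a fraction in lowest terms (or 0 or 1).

Take a = 1/5, b = 0:
a implies b = 1/5 implies 0 = 0
(a implies b) implies a = 0 implies 1/5 = 1
b iff b = 0 iff 0 = 1
((a implies b) implies a) iff (b iff b) = 1 iff 1 = 1
a iff b = 1/5 iff 0 = 0
(a iff b) iff b = 0 iff 0 = 1
((a iff b) iff b) implies a = 1 implies 1/5 = 1/5
(((a implies b) implies a) iff (b iff b)) implies (((a iff b) iff b) implies a) = 1 implies 1/5 = 1/5
No assignment yields a value below 1/5, so this is the minimum.

1/5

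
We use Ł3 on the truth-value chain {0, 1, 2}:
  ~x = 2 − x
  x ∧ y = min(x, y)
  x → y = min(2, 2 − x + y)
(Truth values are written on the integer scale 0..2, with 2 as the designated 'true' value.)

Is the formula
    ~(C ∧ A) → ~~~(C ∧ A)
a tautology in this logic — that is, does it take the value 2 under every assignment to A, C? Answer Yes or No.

A = 0, C = 0 ↦ 2
A = 0, C = 1 ↦ 2
A = 0, C = 2 ↦ 2
A = 1, C = 0 ↦ 2
A = 1, C = 1 ↦ 2
A = 1, C = 2 ↦ 2
A = 2, C = 0 ↦ 2
A = 2, C = 1 ↦ 2
A = 2, C = 2 ↦ 2
Every assignment gives a value ≥ 2.

Yes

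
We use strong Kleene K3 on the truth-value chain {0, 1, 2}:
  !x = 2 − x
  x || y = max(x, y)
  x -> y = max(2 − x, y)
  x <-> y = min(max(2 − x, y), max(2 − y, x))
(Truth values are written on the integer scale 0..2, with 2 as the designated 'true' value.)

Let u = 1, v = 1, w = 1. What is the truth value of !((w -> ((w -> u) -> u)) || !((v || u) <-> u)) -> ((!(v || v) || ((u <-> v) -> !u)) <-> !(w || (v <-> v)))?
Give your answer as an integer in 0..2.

w -> u = 1 -> 1 = 1
(w -> u) -> u = 1 -> 1 = 1
w -> ((w -> u) -> u) = 1 -> 1 = 1
v || u = 1 || 1 = 1
(v || u) <-> u = 1 <-> 1 = 1
!((v || u) <-> u) = !1 = 1
(w -> ((w -> u) -> u)) || !((v || u) <-> u) = 1 || 1 = 1
!((w -> ((w -> u) -> u)) || !((v || u) <-> u)) = !1 = 1
v || v = 1 || 1 = 1
!(v || v) = !1 = 1
u <-> v = 1 <-> 1 = 1
!u = !1 = 1
(u <-> v) -> !u = 1 -> 1 = 1
!(v || v) || ((u <-> v) -> !u) = 1 || 1 = 1
v <-> v = 1 <-> 1 = 1
w || (v <-> v) = 1 || 1 = 1
!(w || (v <-> v)) = !1 = 1
(!(v || v) || ((u <-> v) -> !u)) <-> !(w || (v <-> v)) = 1 <-> 1 = 1
!((w -> ((w -> u) -> u)) || !((v || u) <-> u)) -> ((!(v || v) || ((u <-> v) -> !u)) <-> !(w || (v <-> v))) = 1 -> 1 = 1

1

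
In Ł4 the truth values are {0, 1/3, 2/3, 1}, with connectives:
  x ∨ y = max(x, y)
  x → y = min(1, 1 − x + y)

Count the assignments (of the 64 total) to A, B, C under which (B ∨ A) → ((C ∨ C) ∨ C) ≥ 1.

30

value 1: 30 assignments (counts)
value 2/3: 15 assignments
value 1/3: 12 assignments
value 0: 7 assignments
So 30 of the 64 assignments meet the threshold.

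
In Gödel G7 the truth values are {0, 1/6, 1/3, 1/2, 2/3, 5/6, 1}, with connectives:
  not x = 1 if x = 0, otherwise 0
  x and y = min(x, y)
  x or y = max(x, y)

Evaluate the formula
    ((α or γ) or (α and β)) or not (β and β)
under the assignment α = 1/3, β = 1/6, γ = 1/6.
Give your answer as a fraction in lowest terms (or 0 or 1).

α or γ = 1/3 or 1/6 = 1/3
α and β = 1/3 and 1/6 = 1/6
(α or γ) or (α and β) = 1/3 or 1/6 = 1/3
β and β = 1/6 and 1/6 = 1/6
not (β and β) = not 1/6 = 0
((α or γ) or (α and β)) or not (β and β) = 1/3 or 0 = 1/3

1/3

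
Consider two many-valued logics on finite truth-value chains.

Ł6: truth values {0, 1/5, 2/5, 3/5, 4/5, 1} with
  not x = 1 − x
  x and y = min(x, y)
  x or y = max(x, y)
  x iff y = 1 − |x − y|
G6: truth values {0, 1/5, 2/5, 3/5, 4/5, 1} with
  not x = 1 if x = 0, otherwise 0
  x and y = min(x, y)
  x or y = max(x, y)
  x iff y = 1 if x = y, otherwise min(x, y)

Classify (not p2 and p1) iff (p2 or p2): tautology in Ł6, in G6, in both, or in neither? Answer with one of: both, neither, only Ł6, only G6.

neither

In Ł6: at p1 = 0, p2 = 1/5 the value is 4/5 — not a tautology.
In G6: at p1 = 0, p2 = 1/5 the value is 0 — not a tautology.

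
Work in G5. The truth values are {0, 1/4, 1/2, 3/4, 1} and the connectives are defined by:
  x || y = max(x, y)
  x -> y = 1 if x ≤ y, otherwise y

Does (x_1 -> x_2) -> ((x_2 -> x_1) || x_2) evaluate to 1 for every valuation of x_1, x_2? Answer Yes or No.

No

Counterexample: take x_1 = 0, x_2 = 1/4.
x_1 -> x_2 = 0 -> 1/4 = 1
x_2 -> x_1 = 1/4 -> 0 = 0
(x_2 -> x_1) || x_2 = 0 || 1/4 = 1/4
(x_1 -> x_2) -> ((x_2 -> x_1) || x_2) = 1 -> 1/4 = 1/4
This gives 1/4 ≠ 1.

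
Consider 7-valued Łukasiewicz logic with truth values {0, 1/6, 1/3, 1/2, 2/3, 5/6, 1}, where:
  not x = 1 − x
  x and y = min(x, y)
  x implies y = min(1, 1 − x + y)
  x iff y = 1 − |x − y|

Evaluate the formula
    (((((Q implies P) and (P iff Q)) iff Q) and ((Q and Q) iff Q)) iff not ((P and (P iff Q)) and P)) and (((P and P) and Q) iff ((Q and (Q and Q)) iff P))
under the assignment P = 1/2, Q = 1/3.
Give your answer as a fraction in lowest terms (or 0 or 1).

1/2

Q implies P = 1/3 implies 1/2 = 1
P iff Q = 1/2 iff 1/3 = 5/6
(Q implies P) and (P iff Q) = 1 and 5/6 = 5/6
((Q implies P) and (P iff Q)) iff Q = 5/6 iff 1/3 = 1/2
Q and Q = 1/3 and 1/3 = 1/3
(Q and Q) iff Q = 1/3 iff 1/3 = 1
(((Q implies P) and (P iff Q)) iff Q) and ((Q and Q) iff Q) = 1/2 and 1 = 1/2
P iff Q = 1/2 iff 1/3 = 5/6
P and (P iff Q) = 1/2 and 5/6 = 1/2
(P and (P iff Q)) and P = 1/2 and 1/2 = 1/2
not ((P and (P iff Q)) and P) = not 1/2 = 1/2
((((Q implies P) and (P iff Q)) iff Q) and ((Q and Q) iff Q)) iff not ((P and (P iff Q)) and P) = 1/2 iff 1/2 = 1
P and P = 1/2 and 1/2 = 1/2
(P and P) and Q = 1/2 and 1/3 = 1/3
Q and Q = 1/3 and 1/3 = 1/3
Q and (Q and Q) = 1/3 and 1/3 = 1/3
(Q and (Q and Q)) iff P = 1/3 iff 1/2 = 5/6
((P and P) and Q) iff ((Q and (Q and Q)) iff P) = 1/3 iff 5/6 = 1/2
(((((Q implies P) and (P iff Q)) iff Q) and ((Q and Q) iff Q)) iff not ((P and (P iff Q)) and P)) and (((P and P) and Q) iff ((Q and (Q and Q)) iff P)) = 1 and 1/2 = 1/2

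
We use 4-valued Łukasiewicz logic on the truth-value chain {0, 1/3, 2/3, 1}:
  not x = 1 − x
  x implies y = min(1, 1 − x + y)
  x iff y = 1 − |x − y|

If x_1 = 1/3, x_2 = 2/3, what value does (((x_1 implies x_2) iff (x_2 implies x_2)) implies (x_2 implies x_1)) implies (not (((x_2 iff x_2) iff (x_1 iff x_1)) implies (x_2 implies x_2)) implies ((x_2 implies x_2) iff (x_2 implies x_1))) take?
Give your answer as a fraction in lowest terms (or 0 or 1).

x_1 implies x_2 = 1/3 implies 2/3 = 1
x_2 implies x_2 = 2/3 implies 2/3 = 1
(x_1 implies x_2) iff (x_2 implies x_2) = 1 iff 1 = 1
x_2 implies x_1 = 2/3 implies 1/3 = 2/3
((x_1 implies x_2) iff (x_2 implies x_2)) implies (x_2 implies x_1) = 1 implies 2/3 = 2/3
x_2 iff x_2 = 2/3 iff 2/3 = 1
x_1 iff x_1 = 1/3 iff 1/3 = 1
(x_2 iff x_2) iff (x_1 iff x_1) = 1 iff 1 = 1
x_2 implies x_2 = 2/3 implies 2/3 = 1
((x_2 iff x_2) iff (x_1 iff x_1)) implies (x_2 implies x_2) = 1 implies 1 = 1
not (((x_2 iff x_2) iff (x_1 iff x_1)) implies (x_2 implies x_2)) = not 1 = 0
x_2 implies x_2 = 2/3 implies 2/3 = 1
x_2 implies x_1 = 2/3 implies 1/3 = 2/3
(x_2 implies x_2) iff (x_2 implies x_1) = 1 iff 2/3 = 2/3
not (((x_2 iff x_2) iff (x_1 iff x_1)) implies (x_2 implies x_2)) implies ((x_2 implies x_2) iff (x_2 implies x_1)) = 0 implies 2/3 = 1
(((x_1 implies x_2) iff (x_2 implies x_2)) implies (x_2 implies x_1)) implies (not (((x_2 iff x_2) iff (x_1 iff x_1)) implies (x_2 implies x_2)) implies ((x_2 implies x_2) iff (x_2 implies x_1))) = 2/3 implies 1 = 1

1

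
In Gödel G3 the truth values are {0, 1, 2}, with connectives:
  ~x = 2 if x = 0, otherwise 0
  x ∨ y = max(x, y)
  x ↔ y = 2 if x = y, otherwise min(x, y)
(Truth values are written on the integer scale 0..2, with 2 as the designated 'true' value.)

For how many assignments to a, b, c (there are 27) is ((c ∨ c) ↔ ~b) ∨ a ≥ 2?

15

value 2: 15 assignments (counts)
value 1: 7 assignments
value 0: 5 assignments
So 15 of the 27 assignments meet the threshold.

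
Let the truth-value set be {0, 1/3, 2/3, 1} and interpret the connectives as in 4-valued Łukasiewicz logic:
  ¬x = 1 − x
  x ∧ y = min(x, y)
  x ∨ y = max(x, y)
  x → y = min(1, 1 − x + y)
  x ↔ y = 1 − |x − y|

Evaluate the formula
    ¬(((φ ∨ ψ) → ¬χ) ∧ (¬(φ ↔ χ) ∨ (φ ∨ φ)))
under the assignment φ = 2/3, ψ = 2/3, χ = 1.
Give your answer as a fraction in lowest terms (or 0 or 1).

φ ∨ ψ = 2/3 ∨ 2/3 = 2/3
¬χ = ¬1 = 0
(φ ∨ ψ) → ¬χ = 2/3 → 0 = 1/3
φ ↔ χ = 2/3 ↔ 1 = 2/3
¬(φ ↔ χ) = ¬2/3 = 1/3
φ ∨ φ = 2/3 ∨ 2/3 = 2/3
¬(φ ↔ χ) ∨ (φ ∨ φ) = 1/3 ∨ 2/3 = 2/3
((φ ∨ ψ) → ¬χ) ∧ (¬(φ ↔ χ) ∨ (φ ∨ φ)) = 1/3 ∧ 2/3 = 1/3
¬(((φ ∨ ψ) → ¬χ) ∧ (¬(φ ↔ χ) ∨ (φ ∨ φ))) = ¬1/3 = 2/3

2/3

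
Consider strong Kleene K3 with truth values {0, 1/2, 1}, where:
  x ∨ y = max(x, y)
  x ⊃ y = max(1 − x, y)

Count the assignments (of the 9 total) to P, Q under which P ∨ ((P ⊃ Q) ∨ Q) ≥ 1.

7

P = 0, Q = 0 ↦ 1  ≥
P = 0, Q = 1/2 ↦ 1  ≥
P = 0, Q = 1 ↦ 1  ≥
P = 1/2, Q = 0 ↦ 1/2  <
P = 1/2, Q = 1/2 ↦ 1/2  <
P = 1/2, Q = 1 ↦ 1  ≥
P = 1, Q = 0 ↦ 1  ≥
P = 1, Q = 1/2 ↦ 1  ≥
P = 1, Q = 1 ↦ 1  ≥
So 7 of the 9 assignments meet the threshold.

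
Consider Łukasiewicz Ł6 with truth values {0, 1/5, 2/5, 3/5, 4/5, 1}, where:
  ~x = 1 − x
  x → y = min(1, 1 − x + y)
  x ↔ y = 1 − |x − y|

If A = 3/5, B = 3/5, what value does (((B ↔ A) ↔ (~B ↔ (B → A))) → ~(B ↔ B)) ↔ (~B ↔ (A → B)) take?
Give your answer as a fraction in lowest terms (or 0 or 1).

4/5

B ↔ A = 3/5 ↔ 3/5 = 1
~B = ~3/5 = 2/5
B → A = 3/5 → 3/5 = 1
~B ↔ (B → A) = 2/5 ↔ 1 = 2/5
(B ↔ A) ↔ (~B ↔ (B → A)) = 1 ↔ 2/5 = 2/5
B ↔ B = 3/5 ↔ 3/5 = 1
~(B ↔ B) = ~1 = 0
((B ↔ A) ↔ (~B ↔ (B → A))) → ~(B ↔ B) = 2/5 → 0 = 3/5
~B = ~3/5 = 2/5
A → B = 3/5 → 3/5 = 1
~B ↔ (A → B) = 2/5 ↔ 1 = 2/5
(((B ↔ A) ↔ (~B ↔ (B → A))) → ~(B ↔ B)) ↔ (~B ↔ (A → B)) = 3/5 ↔ 2/5 = 4/5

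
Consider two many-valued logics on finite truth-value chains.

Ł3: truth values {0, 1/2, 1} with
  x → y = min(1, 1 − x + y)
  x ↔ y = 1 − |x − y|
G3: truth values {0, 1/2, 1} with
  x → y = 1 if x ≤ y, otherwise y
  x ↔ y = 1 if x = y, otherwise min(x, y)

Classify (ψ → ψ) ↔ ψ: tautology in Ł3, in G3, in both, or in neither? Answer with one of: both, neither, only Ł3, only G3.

In Ł3: at ψ = 0 the value is 0 — not a tautology.
In G3: at ψ = 0 the value is 0 — not a tautology.

neither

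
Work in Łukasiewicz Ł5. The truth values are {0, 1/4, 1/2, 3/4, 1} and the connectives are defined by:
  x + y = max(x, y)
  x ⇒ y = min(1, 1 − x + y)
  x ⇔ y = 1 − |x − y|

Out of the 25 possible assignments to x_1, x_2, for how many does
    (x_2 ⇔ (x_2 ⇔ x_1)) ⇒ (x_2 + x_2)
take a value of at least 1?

11

value 1: 11 assignments (counts)
value 3/4: 7 assignments
value 1/2: 4 assignments
value 1/4: 2 assignments
value 0: 1 assignment
So 11 of the 25 assignments meet the threshold.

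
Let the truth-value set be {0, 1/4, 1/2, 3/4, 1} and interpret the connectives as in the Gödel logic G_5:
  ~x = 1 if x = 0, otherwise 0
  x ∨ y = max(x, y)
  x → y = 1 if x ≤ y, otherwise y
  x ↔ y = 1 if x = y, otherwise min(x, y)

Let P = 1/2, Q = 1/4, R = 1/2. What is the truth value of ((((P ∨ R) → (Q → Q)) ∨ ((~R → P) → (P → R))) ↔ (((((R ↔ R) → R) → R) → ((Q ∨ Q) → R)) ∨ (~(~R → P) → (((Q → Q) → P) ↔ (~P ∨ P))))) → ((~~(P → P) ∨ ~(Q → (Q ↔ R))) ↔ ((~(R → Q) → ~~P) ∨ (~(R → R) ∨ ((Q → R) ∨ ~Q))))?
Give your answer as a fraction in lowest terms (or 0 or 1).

P ∨ R = 1/2 ∨ 1/2 = 1/2
Q → Q = 1/4 → 1/4 = 1
(P ∨ R) → (Q → Q) = 1/2 → 1 = 1
~R = ~1/2 = 0
~R → P = 0 → 1/2 = 1
P → R = 1/2 → 1/2 = 1
(~R → P) → (P → R) = 1 → 1 = 1
((P ∨ R) → (Q → Q)) ∨ ((~R → P) → (P → R)) = 1 ∨ 1 = 1
R ↔ R = 1/2 ↔ 1/2 = 1
(R ↔ R) → R = 1 → 1/2 = 1/2
((R ↔ R) → R) → R = 1/2 → 1/2 = 1
Q ∨ Q = 1/4 ∨ 1/4 = 1/4
(Q ∨ Q) → R = 1/4 → 1/2 = 1
(((R ↔ R) → R) → R) → ((Q ∨ Q) → R) = 1 → 1 = 1
~R = ~1/2 = 0
~R → P = 0 → 1/2 = 1
~(~R → P) = ~1 = 0
Q → Q = 1/4 → 1/4 = 1
(Q → Q) → P = 1 → 1/2 = 1/2
~P = ~1/2 = 0
~P ∨ P = 0 ∨ 1/2 = 1/2
((Q → Q) → P) ↔ (~P ∨ P) = 1/2 ↔ 1/2 = 1
~(~R → P) → (((Q → Q) → P) ↔ (~P ∨ P)) = 0 → 1 = 1
((((R ↔ R) → R) → R) → ((Q ∨ Q) → R)) ∨ (~(~R → P) → (((Q → Q) → P) ↔ (~P ∨ P))) = 1 ∨ 1 = 1
(((P ∨ R) → (Q → Q)) ∨ ((~R → P) → (P → R))) ↔ (((((R ↔ R) → R) → R) → ((Q ∨ Q) → R)) ∨ (~(~R → P) → (((Q → Q) → P) ↔ (~P ∨ P)))) = 1 ↔ 1 = 1
P → P = 1/2 → 1/2 = 1
~(P → P) = ~1 = 0
~~(P → P) = ~0 = 1
Q ↔ R = 1/4 ↔ 1/2 = 1/4
Q → (Q ↔ R) = 1/4 → 1/4 = 1
~(Q → (Q ↔ R)) = ~1 = 0
~~(P → P) ∨ ~(Q → (Q ↔ R)) = 1 ∨ 0 = 1
R → Q = 1/2 → 1/4 = 1/4
~(R → Q) = ~1/4 = 0
~P = ~1/2 = 0
~~P = ~0 = 1
~(R → Q) → ~~P = 0 → 1 = 1
R → R = 1/2 → 1/2 = 1
~(R → R) = ~1 = 0
Q → R = 1/4 → 1/2 = 1
~Q = ~1/4 = 0
(Q → R) ∨ ~Q = 1 ∨ 0 = 1
~(R → R) ∨ ((Q → R) ∨ ~Q) = 0 ∨ 1 = 1
(~(R → Q) → ~~P) ∨ (~(R → R) ∨ ((Q → R) ∨ ~Q)) = 1 ∨ 1 = 1
(~~(P → P) ∨ ~(Q → (Q ↔ R))) ↔ ((~(R → Q) → ~~P) ∨ (~(R → R) ∨ ((Q → R) ∨ ~Q))) = 1 ↔ 1 = 1
((((P ∨ R) → (Q → Q)) ∨ ((~R → P) → (P → R))) ↔ (((((R ↔ R) → R) → R) → ((Q ∨ Q) → R)) ∨ (~(~R → P) → (((Q → Q) → P) ↔ (~P ∨ P))))) → ((~~(P → P) ∨ ~(Q → (Q ↔ R))) ↔ ((~(R → Q) → ~~P) ∨ (~(R → R) ∨ ((Q → R) ∨ ~Q)))) = 1 → 1 = 1

1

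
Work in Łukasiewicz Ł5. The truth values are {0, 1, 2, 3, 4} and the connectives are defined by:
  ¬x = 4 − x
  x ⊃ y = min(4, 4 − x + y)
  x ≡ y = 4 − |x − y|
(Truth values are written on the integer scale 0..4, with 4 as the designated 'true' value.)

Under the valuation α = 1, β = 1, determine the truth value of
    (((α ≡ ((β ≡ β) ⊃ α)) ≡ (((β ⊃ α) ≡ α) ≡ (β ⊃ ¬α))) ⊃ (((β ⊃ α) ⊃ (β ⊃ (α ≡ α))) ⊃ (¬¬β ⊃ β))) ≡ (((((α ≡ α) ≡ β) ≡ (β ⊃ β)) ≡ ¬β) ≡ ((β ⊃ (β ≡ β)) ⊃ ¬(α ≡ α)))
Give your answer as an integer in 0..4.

2

β ≡ β = 1 ≡ 1 = 4
(β ≡ β) ⊃ α = 4 ⊃ 1 = 1
α ≡ ((β ≡ β) ⊃ α) = 1 ≡ 1 = 4
β ⊃ α = 1 ⊃ 1 = 4
(β ⊃ α) ≡ α = 4 ≡ 1 = 1
¬α = ¬1 = 3
β ⊃ ¬α = 1 ⊃ 3 = 4
((β ⊃ α) ≡ α) ≡ (β ⊃ ¬α) = 1 ≡ 4 = 1
(α ≡ ((β ≡ β) ⊃ α)) ≡ (((β ⊃ α) ≡ α) ≡ (β ⊃ ¬α)) = 4 ≡ 1 = 1
β ⊃ α = 1 ⊃ 1 = 4
α ≡ α = 1 ≡ 1 = 4
β ⊃ (α ≡ α) = 1 ⊃ 4 = 4
(β ⊃ α) ⊃ (β ⊃ (α ≡ α)) = 4 ⊃ 4 = 4
¬β = ¬1 = 3
¬¬β = ¬3 = 1
¬¬β ⊃ β = 1 ⊃ 1 = 4
((β ⊃ α) ⊃ (β ⊃ (α ≡ α))) ⊃ (¬¬β ⊃ β) = 4 ⊃ 4 = 4
((α ≡ ((β ≡ β) ⊃ α)) ≡ (((β ⊃ α) ≡ α) ≡ (β ⊃ ¬α))) ⊃ (((β ⊃ α) ⊃ (β ⊃ (α ≡ α))) ⊃ (¬¬β ⊃ β)) = 1 ⊃ 4 = 4
α ≡ α = 1 ≡ 1 = 4
(α ≡ α) ≡ β = 4 ≡ 1 = 1
β ⊃ β = 1 ⊃ 1 = 4
((α ≡ α) ≡ β) ≡ (β ⊃ β) = 1 ≡ 4 = 1
¬β = ¬1 = 3
(((α ≡ α) ≡ β) ≡ (β ⊃ β)) ≡ ¬β = 1 ≡ 3 = 2
β ≡ β = 1 ≡ 1 = 4
β ⊃ (β ≡ β) = 1 ⊃ 4 = 4
α ≡ α = 1 ≡ 1 = 4
¬(α ≡ α) = ¬4 = 0
(β ⊃ (β ≡ β)) ⊃ ¬(α ≡ α) = 4 ⊃ 0 = 0
((((α ≡ α) ≡ β) ≡ (β ⊃ β)) ≡ ¬β) ≡ ((β ⊃ (β ≡ β)) ⊃ ¬(α ≡ α)) = 2 ≡ 0 = 2
(((α ≡ ((β ≡ β) ⊃ α)) ≡ (((β ⊃ α) ≡ α) ≡ (β ⊃ ¬α))) ⊃ (((β ⊃ α) ⊃ (β ⊃ (α ≡ α))) ⊃ (¬¬β ⊃ β))) ≡ (((((α ≡ α) ≡ β) ≡ (β ⊃ β)) ≡ ¬β) ≡ ((β ⊃ (β ≡ β)) ⊃ ¬(α ≡ α))) = 4 ≡ 2 = 2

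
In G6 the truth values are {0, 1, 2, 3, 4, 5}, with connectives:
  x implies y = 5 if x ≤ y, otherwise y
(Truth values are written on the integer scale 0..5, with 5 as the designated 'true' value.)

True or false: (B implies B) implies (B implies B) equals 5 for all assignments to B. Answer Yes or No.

Yes

B = 0 ↦ 5
B = 1 ↦ 5
B = 2 ↦ 5
B = 3 ↦ 5
B = 4 ↦ 5
B = 5 ↦ 5
Every assignment gives a value ≥ 5.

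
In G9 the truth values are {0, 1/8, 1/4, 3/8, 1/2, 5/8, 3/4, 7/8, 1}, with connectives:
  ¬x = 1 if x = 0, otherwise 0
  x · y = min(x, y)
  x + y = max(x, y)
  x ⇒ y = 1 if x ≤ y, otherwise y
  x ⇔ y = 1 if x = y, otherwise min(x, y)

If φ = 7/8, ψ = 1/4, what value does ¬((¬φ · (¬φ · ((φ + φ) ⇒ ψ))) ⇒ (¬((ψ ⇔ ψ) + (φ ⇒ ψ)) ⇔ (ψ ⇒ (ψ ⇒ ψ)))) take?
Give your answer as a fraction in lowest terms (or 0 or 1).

0

¬φ = ¬7/8 = 0
¬φ = ¬7/8 = 0
φ + φ = 7/8 + 7/8 = 7/8
(φ + φ) ⇒ ψ = 7/8 ⇒ 1/4 = 1/4
¬φ · ((φ + φ) ⇒ ψ) = 0 · 1/4 = 0
¬φ · (¬φ · ((φ + φ) ⇒ ψ)) = 0 · 0 = 0
ψ ⇔ ψ = 1/4 ⇔ 1/4 = 1
φ ⇒ ψ = 7/8 ⇒ 1/4 = 1/4
(ψ ⇔ ψ) + (φ ⇒ ψ) = 1 + 1/4 = 1
¬((ψ ⇔ ψ) + (φ ⇒ ψ)) = ¬1 = 0
ψ ⇒ ψ = 1/4 ⇒ 1/4 = 1
ψ ⇒ (ψ ⇒ ψ) = 1/4 ⇒ 1 = 1
¬((ψ ⇔ ψ) + (φ ⇒ ψ)) ⇔ (ψ ⇒ (ψ ⇒ ψ)) = 0 ⇔ 1 = 0
(¬φ · (¬φ · ((φ + φ) ⇒ ψ))) ⇒ (¬((ψ ⇔ ψ) + (φ ⇒ ψ)) ⇔ (ψ ⇒ (ψ ⇒ ψ))) = 0 ⇒ 0 = 1
¬((¬φ · (¬φ · ((φ + φ) ⇒ ψ))) ⇒ (¬((ψ ⇔ ψ) + (φ ⇒ ψ)) ⇔ (ψ ⇒ (ψ ⇒ ψ)))) = ¬1 = 0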